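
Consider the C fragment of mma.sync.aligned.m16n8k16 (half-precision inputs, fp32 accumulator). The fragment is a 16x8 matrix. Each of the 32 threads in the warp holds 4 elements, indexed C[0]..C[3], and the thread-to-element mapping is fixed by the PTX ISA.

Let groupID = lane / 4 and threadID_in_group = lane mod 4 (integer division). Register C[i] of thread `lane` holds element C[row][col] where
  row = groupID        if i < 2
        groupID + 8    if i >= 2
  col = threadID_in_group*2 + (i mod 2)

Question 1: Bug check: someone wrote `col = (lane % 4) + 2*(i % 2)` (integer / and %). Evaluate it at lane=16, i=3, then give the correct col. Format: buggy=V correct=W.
buggy=2 correct=1

`(lane % 4) + 2*(i % 2)`[16,3]→2
lane 16→16/4=4, 16 mod 4=0
i=3  r:4+8→12  c:2·0+1→1
col: 2 vs 1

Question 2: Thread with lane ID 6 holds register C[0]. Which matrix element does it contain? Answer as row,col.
lane 6->6/4=1, 6 mod 4=2
i=0  r:1+0->1  c:2·2+0->4

1,4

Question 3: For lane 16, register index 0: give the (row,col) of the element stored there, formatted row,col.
4,0

lane 16: g=4 (16/4), t=0 (16%4)
i=0: r=4+0=4, c=0*2+0=0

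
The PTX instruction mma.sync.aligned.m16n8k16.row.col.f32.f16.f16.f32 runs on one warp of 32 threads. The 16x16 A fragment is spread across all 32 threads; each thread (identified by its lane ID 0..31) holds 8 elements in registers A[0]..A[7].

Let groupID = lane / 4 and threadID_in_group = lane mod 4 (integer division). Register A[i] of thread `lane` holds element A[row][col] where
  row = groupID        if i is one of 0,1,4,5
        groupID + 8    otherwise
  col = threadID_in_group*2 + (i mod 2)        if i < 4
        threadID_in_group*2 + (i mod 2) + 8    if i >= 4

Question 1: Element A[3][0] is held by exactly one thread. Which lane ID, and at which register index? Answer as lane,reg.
12,0

r: 3->gid=3,r8=0  c: 0->c8=0,tid=0,i&1=0
L=3*4+0=12  i=0*4+0*2+0=0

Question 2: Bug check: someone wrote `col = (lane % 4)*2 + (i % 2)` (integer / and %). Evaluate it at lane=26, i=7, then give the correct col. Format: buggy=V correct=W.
`(lane % 4)*2 + (i % 2)`[26,7]->5
lane 26->26/4=6, 26 mod 4=2
i=7  r:6+8->14  c:2·2+1+8->13
col: 5 vs 13

buggy=5 correct=13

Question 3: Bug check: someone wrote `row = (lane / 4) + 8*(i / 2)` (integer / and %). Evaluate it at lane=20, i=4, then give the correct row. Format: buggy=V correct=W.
buggy=21 correct=5

`(lane / 4) + 8*(i / 2)`[20,4]→21
lane 20→20/4=5, 20 mod 4=0
i=4  r:5+0→5  c:2·0+0+8→8
row: 21 vs 5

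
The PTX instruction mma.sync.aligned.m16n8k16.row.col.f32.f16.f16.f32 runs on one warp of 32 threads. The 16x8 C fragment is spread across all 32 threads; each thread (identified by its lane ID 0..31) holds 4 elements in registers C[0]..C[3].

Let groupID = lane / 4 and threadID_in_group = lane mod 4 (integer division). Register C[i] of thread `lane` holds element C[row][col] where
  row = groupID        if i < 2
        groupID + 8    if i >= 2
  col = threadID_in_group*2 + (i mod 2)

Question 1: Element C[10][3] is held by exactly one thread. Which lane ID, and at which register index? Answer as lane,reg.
9,3

r=10→G=2,rhi=1  c=3→T=1,p=1
L=2*4+1=9  i=1*2+1=3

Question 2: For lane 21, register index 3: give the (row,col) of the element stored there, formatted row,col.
13,3

lane 21: G=5 (21/4), T=1 (21%4)
i=3: r=5+8=13, c=1*2+1=3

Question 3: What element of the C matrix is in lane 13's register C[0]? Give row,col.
lane 13: grp=3 (13/4), tig=1 (13%4)
i=0: r=3+0=3, c=1*2+0=2

3,2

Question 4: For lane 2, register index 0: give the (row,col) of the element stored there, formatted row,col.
2: G=0,T=2
[0] (0+0,2*2+0) = (0,4)

0,4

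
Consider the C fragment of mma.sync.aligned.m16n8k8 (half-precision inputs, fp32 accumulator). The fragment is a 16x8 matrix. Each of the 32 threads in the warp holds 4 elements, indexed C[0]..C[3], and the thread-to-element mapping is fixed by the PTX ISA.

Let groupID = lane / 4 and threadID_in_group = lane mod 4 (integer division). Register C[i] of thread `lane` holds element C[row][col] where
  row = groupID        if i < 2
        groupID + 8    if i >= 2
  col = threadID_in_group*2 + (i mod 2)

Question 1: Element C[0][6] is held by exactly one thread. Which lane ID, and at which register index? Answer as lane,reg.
3,0

r:0=>grp=0,rB=0  c:6=>tig=3,lo=0
L=0*4+3=3  i=0*2+0=0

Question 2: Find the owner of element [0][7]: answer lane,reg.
r=0→G=0,rhi=0  c=7→T=3,p=1
L=0*4+3=3  i=0*2+1=1

3,1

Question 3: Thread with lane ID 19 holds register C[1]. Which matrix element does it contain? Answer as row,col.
L=19->g=19>>2=4, t=19&3=3
[1]->row 4+0=4  col 3·2+1=7

4,7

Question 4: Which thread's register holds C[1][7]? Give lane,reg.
7,1

r: 1->gid=1,r8=0  c: 7->tid=3,i&1=1
L=1*4+3=7  i=0*2+1=1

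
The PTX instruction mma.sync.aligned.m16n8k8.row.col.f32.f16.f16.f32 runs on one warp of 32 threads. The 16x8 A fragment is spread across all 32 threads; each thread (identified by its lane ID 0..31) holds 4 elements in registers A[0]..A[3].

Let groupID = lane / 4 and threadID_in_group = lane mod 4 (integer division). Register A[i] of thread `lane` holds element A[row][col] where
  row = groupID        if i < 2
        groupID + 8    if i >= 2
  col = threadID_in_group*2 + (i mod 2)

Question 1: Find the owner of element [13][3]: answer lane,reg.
21,3

r:13=>grp=5,rB=1  c:3=>tig=1,lo=1
L=5*4+1=21  i=1*2+1=3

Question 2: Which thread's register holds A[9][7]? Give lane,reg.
r=9→G=1,rhi=1  c=7→T=3,p=1
L=1*4+3=7  i=1*2+1=3

7,3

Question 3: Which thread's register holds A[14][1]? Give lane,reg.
24,3

r=14->g=6,rb=1  c=1->t=0,b0=1
L=6*4+0=24  i=1*2+1=3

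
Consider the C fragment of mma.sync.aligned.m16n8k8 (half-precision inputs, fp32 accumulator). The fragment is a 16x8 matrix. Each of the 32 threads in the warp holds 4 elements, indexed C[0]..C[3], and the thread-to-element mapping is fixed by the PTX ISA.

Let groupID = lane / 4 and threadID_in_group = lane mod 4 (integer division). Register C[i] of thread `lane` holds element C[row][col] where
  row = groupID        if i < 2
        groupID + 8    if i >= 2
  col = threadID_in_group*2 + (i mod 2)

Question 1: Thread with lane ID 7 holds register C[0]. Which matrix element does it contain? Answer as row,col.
1,6

lane 7->7/4=1, 7 mod 4=3
i=0  r:1+0->1  c:2·3+0->6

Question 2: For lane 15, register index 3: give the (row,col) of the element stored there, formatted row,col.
15: gr=3,th=3
[3] (3+8,3*2+1) = (11,7)

11,7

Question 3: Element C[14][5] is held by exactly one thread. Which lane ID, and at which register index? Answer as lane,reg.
r=14⇒gr=6,Rb=1  c=5⇒th=2,odd=1
L=6*4+2=26  i=1*2+1=3

26,3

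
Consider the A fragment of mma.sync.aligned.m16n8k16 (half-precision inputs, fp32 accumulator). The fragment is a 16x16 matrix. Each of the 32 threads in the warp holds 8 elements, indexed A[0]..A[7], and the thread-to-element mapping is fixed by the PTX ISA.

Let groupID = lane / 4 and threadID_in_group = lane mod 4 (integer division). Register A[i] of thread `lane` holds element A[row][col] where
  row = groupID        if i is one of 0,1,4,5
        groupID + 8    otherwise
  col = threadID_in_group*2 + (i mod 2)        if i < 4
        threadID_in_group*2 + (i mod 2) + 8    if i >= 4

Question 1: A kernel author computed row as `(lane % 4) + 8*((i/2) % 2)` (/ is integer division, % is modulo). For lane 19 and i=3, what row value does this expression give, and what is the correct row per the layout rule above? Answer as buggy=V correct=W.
buggy=11 correct=12

`(lane % 4) + 8*((i/2) % 2)`[19,3]->11
L=19->gid=19>>2=4, tid=19&3=3
[3]->row 4+8=12  col 3·2+1+0=7
row: 11 vs 12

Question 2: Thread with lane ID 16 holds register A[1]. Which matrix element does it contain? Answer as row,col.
lane 16⇒16/4=4, 16 mod 4=0
i=1  r:4+0⇒4  c:2·0+1+0⇒1

4,1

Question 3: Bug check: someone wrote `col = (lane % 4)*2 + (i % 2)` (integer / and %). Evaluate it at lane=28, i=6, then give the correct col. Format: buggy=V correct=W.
buggy=0 correct=8

`(lane % 4)*2 + (i % 2)`[28,6]->0
28: g=7,t=0
[6] (7+8,0*2+0+8) = (15,8)
col: 0 vs 8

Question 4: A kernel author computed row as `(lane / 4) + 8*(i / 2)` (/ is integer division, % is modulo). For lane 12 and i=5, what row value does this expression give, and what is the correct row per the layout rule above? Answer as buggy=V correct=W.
buggy=19 correct=3

`(lane / 4) + 8*(i / 2)`[12,5]⇒19
lane 12: gr=3 (12/4), th=0 (12%4)
i=5: r=3+0=3, c=0*2+1+8=9
row: 19 vs 3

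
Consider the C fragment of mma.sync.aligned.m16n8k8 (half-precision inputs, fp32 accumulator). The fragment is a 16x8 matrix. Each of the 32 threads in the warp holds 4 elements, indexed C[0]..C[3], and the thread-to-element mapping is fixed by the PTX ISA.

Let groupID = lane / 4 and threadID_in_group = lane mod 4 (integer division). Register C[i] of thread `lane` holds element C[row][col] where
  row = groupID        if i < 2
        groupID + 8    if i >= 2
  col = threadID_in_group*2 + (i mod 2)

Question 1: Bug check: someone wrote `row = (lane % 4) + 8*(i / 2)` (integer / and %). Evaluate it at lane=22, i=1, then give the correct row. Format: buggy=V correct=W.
buggy=2 correct=5

`(lane % 4) + 8*(i / 2)`[22,1]=>2
lane 22: grp=5 (22/4), tig=2 (22%4)
i=1: r=5+0=5, c=2*2+1=5
row: 2 vs 5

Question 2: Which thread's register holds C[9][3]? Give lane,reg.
5,3

r=9→G=1,rhi=1  c=3→T=1,p=1
L=1*4+1=5  i=1*2+1=3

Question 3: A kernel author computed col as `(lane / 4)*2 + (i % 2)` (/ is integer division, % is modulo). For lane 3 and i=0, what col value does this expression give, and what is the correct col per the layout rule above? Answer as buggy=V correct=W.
`(lane / 4)*2 + (i % 2)`[3,0]->0
L=3->gid=3>>2=0, tid=3&3=3
[0]->row 0+0=0  col 3·2+0=6
col: 0 vs 6

buggy=0 correct=6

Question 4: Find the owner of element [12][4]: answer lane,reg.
r:12=>grp=4,rB=1  c:4=>tig=2,lo=0
L=4*4+2=18  i=1*2+0=2

18,2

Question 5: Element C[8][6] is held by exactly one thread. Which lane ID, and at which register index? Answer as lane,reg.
3,2

r=8->g=0,rb=1  c=6->t=3,b0=0
L=0*4+3=3  i=1*2+0=2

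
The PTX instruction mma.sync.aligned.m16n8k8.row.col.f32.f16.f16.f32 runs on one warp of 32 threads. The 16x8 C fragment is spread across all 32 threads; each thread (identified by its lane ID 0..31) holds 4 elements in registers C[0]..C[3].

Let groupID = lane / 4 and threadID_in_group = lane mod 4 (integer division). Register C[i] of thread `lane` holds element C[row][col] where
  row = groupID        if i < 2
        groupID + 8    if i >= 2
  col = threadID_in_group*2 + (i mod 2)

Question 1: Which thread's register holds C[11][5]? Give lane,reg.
r:11=>grp=3,rB=1  c:5=>tig=2,lo=1
L=3*4+2=14  i=1*2+1=3

14,3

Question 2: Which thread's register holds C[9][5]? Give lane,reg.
6,3

r:9=>grp=1,rB=1  c:5=>tig=2,lo=1
L=1*4+2=6  i=1*2+1=3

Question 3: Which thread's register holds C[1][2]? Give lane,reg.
5,0

r: 1->gid=1,r8=0  c: 2->tid=1,i&1=0
L=1*4+1=5  i=0*2+0=0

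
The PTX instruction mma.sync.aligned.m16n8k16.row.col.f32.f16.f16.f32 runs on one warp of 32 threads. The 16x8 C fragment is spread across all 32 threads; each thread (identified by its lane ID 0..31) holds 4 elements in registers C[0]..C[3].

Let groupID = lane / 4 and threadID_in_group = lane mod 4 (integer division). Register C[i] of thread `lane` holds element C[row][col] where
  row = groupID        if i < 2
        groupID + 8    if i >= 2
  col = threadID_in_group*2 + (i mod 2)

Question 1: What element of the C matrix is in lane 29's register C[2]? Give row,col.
15,2

L=29⇒gr=29>>2=7, th=29&3=1
[2]⇒row 7+8=15  col 1·2+0=2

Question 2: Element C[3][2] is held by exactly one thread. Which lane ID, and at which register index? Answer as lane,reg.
r: 3->gid=3,r8=0  c: 2->tid=1,i&1=0
L=3*4+1=13  i=0*2+0=0

13,0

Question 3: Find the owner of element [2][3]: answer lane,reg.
r:2=>grp=2,rB=0  c:3=>tig=1,lo=1
L=2*4+1=9  i=0*2+1=1

9,1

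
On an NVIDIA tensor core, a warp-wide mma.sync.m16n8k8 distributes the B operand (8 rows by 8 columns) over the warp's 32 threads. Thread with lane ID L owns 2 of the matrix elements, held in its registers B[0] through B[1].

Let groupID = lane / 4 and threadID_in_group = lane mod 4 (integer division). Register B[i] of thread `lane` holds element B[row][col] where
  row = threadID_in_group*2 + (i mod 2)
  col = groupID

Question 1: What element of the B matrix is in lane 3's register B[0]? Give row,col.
lane 3: gid=0 (3/4), tid=3 (3%4)
i=0: r=3*2+0=6, c=gid=0

6,0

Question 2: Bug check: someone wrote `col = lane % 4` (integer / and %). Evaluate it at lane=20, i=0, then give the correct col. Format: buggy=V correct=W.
buggy=0 correct=5

`lane % 4`[20,0]⇒0
L=20⇒gr=20>>2=5, th=20&3=0
[0]⇒row 0·2+0=0  col gr=5
col: 0 vs 5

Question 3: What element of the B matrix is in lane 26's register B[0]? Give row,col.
4,6

lane 26->26/4=6, 26 mod 4=2
i=0  r:2·2+0->4  c:6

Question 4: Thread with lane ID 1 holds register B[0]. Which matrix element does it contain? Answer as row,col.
1: grp=0,tig=1
[0] (1*2+0,0) = (2,0)

2,0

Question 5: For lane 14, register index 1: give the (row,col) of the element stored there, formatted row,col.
lane 14: gr=3 (14/4), th=2 (14%4)
i=1: r=2*2+1=5, c=gr=3

5,3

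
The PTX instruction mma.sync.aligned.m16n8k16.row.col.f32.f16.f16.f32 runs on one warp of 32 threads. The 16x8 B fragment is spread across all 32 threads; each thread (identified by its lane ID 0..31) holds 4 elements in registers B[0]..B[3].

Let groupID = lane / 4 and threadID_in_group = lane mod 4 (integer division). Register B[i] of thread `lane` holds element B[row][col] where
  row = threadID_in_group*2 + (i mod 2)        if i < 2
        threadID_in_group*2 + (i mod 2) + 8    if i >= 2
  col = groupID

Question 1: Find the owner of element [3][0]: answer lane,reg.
1,1

c: 0->gid=0  r: 3->r8=0,tid=1,i&1=1
L=0*4+1=1  i=0*2+1=1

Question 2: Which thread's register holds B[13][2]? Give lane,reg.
10,3

c=2→G=2  r=13→rhi=1,T=2,p=1
L=2*4+2=10  i=1*2+1=3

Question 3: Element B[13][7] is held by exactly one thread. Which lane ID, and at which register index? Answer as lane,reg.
30,3

c: 7->gid=7  r: 13->r8=1,tid=2,i&1=1
L=7*4+2=30  i=1*2+1=3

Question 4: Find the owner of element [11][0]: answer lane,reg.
1,3

c=0->g=0  r=11->rb=1,t=1,b0=1
L=0*4+1=1  i=1*2+1=3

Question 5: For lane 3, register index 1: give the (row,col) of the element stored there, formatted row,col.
7,0

lane 3->3/4=0, 3 mod 4=3
i=1  r:2·3+1+0->7  c:0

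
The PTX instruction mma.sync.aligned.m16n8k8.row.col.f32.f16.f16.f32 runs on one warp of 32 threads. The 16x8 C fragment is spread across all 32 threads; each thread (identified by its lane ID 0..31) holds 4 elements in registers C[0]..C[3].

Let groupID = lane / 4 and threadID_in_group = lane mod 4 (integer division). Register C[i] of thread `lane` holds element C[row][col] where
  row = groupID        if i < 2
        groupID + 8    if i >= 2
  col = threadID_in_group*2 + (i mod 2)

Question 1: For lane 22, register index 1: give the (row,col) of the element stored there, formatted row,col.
lane 22⇒22/4=5, 22 mod 4=2
i=1  r:5+0⇒5  c:2·2+1⇒5

5,5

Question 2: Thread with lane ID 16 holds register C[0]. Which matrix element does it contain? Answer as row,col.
4,0

16: gr=4,th=0
[0] (4+0,0*2+0) = (4,0)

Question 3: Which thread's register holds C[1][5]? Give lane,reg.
r: 1->gid=1,r8=0  c: 5->tid=2,i&1=1
L=1*4+2=6  i=0*2+1=1

6,1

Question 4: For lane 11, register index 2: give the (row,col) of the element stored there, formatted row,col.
10,6

lane 11: gid=2 (11/4), tid=3 (11%4)
i=2: r=2+8=10, c=3*2+0=6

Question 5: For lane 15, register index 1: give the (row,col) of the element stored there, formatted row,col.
lane 15->15/4=3, 15 mod 4=3
i=1  r:3+0->3  c:2·3+1->7

3,7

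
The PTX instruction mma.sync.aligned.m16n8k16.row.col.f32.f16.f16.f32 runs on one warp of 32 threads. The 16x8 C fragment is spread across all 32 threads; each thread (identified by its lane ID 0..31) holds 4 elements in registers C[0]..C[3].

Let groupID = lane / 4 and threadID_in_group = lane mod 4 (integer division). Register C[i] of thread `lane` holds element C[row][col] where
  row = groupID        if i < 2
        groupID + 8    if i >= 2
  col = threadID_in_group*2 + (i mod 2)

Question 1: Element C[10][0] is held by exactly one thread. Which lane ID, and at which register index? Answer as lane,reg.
8,2

r=10->g=2,rb=1  c=0->t=0,b0=0
L=2*4+0=8  i=1*2+0=2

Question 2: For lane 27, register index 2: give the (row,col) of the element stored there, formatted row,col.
lane 27->27/4=6, 27 mod 4=3
i=2  r:6+8->14  c:2·3+0->6

14,6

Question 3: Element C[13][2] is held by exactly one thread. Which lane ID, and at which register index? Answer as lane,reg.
r=13→G=5,rhi=1  c=2→T=1,p=0
L=5*4+1=21  i=1*2+0=2

21,2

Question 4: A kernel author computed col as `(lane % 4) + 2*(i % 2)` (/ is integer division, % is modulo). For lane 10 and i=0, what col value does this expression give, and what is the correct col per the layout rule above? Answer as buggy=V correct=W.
buggy=2 correct=4

`(lane % 4) + 2*(i % 2)`[10,0]->2
lane 10: gid=2 (10/4), tid=2 (10%4)
i=0: r=2+0=2, c=2*2+0=4
col: 2 vs 4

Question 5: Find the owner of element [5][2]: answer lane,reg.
r=5->g=5,rb=0  c=2->t=1,b0=0
L=5*4+1=21  i=0*2+0=0

21,0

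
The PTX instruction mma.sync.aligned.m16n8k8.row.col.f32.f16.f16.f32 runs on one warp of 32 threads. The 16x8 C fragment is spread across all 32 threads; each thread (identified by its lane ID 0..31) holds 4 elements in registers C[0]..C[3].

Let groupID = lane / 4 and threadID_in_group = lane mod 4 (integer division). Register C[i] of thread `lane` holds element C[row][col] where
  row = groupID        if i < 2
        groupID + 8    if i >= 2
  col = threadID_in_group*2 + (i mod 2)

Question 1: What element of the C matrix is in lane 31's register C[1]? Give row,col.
7,7

lane 31: g=7 (31/4), t=3 (31%4)
i=1: r=7+0=7, c=3*2+1=7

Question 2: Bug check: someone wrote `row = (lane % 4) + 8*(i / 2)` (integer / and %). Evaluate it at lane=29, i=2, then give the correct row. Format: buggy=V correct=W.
buggy=9 correct=15

`(lane % 4) + 8*(i / 2)`[29,2]→9
lane 29: G=7 (29/4), T=1 (29%4)
i=2: r=7+8=15, c=1*2+0=2
row: 9 vs 15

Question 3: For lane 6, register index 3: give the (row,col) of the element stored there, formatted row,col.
lane 6⇒6/4=1, 6 mod 4=2
i=3  r:1+8⇒9  c:2·2+1⇒5

9,5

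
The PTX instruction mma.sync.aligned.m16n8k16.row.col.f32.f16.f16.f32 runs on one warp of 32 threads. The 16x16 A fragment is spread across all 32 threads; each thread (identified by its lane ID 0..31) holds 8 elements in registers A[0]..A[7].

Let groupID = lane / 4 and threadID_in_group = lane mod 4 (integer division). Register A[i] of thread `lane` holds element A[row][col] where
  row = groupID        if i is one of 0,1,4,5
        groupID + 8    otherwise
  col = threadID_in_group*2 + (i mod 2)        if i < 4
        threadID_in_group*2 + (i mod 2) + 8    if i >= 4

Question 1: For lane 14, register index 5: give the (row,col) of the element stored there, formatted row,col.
3,13

14: gid=3,tid=2
[5] (3+0,2*2+1+8) = (3,13)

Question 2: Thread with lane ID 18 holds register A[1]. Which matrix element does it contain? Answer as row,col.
4,5

18: g=4,t=2
[1] (4+0,2*2+1+0) = (4,5)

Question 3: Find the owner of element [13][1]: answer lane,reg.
r=13⇒gr=5,Rb=1  c=1⇒Cb=0,th=0,odd=1
L=5*4+0=20  i=0*4+1*2+1=3

20,3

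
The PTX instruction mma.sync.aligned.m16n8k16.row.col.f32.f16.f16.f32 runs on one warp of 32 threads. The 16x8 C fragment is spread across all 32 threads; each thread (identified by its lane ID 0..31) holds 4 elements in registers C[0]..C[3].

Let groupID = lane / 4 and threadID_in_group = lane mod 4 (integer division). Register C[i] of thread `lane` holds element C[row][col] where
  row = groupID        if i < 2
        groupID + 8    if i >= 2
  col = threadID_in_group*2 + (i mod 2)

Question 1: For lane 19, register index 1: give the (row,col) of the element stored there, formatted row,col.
4,7

lane 19⇒19/4=4, 19 mod 4=3
i=1  r:4+0⇒4  c:2·3+1⇒7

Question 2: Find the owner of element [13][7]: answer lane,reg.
23,3

r=13→G=5,rhi=1  c=7→T=3,p=1
L=5*4+3=23  i=1*2+1=3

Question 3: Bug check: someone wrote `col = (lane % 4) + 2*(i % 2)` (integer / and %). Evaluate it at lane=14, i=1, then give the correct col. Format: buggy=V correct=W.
buggy=4 correct=5

`(lane % 4) + 2*(i % 2)`[14,1]=>4
L=14=>grp=14>>2=3, tig=14&3=2
[1]=>row 3+0=3  col 2·2+1=5
col: 4 vs 5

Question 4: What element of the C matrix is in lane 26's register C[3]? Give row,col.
lane 26: G=6 (26/4), T=2 (26%4)
i=3: r=6+8=14, c=2*2+1=5

14,5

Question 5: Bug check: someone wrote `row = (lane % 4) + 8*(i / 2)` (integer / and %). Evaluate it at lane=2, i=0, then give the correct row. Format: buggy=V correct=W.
`(lane % 4) + 8*(i / 2)`[2,0]→2
lane 2→2/4=0, 2 mod 4=2
i=0  r:0+0→0  c:2·2+0→4
row: 2 vs 0

buggy=2 correct=0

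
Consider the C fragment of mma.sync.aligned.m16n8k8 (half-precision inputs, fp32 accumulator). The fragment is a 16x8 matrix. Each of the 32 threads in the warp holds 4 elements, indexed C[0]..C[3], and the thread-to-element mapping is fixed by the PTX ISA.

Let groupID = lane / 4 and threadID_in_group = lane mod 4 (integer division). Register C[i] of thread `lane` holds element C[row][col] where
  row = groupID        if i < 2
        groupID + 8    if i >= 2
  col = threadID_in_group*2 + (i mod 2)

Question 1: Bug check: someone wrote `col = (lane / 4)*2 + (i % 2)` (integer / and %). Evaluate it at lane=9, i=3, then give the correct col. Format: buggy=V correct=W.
buggy=5 correct=3

`(lane / 4)*2 + (i % 2)`[9,3]->5
lane 9: g=2 (9/4), t=1 (9%4)
i=3: r=2+8=10, c=1*2+1=3
col: 5 vs 3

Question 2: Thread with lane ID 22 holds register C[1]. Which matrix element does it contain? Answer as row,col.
lane 22: gid=5 (22/4), tid=2 (22%4)
i=1: r=5+0=5, c=2*2+1=5

5,5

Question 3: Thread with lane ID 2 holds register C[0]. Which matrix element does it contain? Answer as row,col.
lane 2: grp=0 (2/4), tig=2 (2%4)
i=0: r=0+0=0, c=2*2+0=4

0,4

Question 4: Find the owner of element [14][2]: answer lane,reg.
25,2

r:14=>grp=6,rB=1  c:2=>tig=1,lo=0
L=6*4+1=25  i=1*2+0=2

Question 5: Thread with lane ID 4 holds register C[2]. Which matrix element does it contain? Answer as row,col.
lane 4->4/4=1, 4 mod 4=0
i=2  r:1+8->9  c:2·0+0->0

9,0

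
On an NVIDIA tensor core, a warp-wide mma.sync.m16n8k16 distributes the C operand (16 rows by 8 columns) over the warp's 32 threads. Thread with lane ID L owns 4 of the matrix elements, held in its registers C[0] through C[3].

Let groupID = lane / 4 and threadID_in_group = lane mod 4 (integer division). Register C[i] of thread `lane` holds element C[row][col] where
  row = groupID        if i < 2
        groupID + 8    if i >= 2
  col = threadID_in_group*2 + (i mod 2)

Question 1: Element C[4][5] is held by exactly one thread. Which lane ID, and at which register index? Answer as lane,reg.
r:4=>grp=4,rB=0  c:5=>tig=2,lo=1
L=4*4+2=18  i=0*2+1=1

18,1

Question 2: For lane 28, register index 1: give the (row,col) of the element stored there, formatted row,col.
7,1

lane 28→28/4=7, 28 mod 4=0
i=1  r:7+0→7  c:2·0+1→1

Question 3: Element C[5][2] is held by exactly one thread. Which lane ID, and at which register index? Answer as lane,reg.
r=5->g=5,rb=0  c=2->t=1,b0=0
L=5*4+1=21  i=0*2+0=0

21,0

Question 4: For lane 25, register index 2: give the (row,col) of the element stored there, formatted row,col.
lane 25⇒25/4=6, 25 mod 4=1
i=2  r:6+8⇒14  c:2·1+0⇒2

14,2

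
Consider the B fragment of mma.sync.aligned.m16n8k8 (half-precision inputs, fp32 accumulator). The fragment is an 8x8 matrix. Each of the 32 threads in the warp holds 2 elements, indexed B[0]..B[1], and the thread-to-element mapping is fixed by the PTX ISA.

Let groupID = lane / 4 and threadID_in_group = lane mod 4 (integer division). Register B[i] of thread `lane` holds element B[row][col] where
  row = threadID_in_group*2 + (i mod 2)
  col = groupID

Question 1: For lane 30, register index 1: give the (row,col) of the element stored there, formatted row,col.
lane 30→30/4=7, 30 mod 4=2
i=1  r:2·2+1→5  c:7

5,7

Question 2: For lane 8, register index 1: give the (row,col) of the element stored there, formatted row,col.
1,2

8: G=2,T=0
[1] (0*2+1,2) = (1,2)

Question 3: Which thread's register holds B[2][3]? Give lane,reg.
c=3⇒gr=3  r=2⇒th=1,odd=0
L=3*4+1=13  i=0=0

13,0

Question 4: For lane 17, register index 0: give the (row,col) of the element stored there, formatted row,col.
L=17=>grp=17>>2=4, tig=17&3=1
[0]=>row 1·2+0=2  col grp=4

2,4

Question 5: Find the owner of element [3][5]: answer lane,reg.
21,1

c=5⇒gr=5  r=3⇒th=1,odd=1
L=5*4+1=21  i=1=1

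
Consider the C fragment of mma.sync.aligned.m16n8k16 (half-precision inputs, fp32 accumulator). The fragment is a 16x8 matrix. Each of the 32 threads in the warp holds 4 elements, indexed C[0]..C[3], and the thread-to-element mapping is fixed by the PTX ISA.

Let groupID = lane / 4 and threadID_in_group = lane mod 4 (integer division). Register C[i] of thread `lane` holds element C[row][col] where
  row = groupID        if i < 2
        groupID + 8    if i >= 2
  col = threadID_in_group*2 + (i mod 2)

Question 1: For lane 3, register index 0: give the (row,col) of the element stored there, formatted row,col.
lane 3->3/4=0, 3 mod 4=3
i=0  r:0+0->0  c:2·3+0->6

0,6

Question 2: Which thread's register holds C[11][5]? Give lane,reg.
14,3

r:11=>grp=3,rB=1  c:5=>tig=2,lo=1
L=3*4+2=14  i=1*2+1=3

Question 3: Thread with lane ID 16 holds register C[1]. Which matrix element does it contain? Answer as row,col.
4,1

lane 16: gid=4 (16/4), tid=0 (16%4)
i=1: r=4+0=4, c=0*2+1=1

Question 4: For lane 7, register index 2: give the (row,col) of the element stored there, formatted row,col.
9,6

7: gid=1,tid=3
[2] (1+8,3*2+0) = (9,6)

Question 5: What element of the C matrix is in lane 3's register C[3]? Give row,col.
lane 3->3/4=0, 3 mod 4=3
i=3  r:0+8->8  c:2·3+1->7

8,7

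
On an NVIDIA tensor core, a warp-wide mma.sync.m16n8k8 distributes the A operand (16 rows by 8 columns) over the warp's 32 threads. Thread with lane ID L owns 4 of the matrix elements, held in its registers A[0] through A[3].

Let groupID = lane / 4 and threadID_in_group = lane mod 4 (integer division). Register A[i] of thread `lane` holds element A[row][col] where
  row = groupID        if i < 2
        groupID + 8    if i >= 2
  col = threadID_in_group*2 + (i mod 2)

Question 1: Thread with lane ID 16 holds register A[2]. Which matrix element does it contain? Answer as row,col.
12,0

16: grp=4,tig=0
[2] (4+8,0*2+0) = (12,0)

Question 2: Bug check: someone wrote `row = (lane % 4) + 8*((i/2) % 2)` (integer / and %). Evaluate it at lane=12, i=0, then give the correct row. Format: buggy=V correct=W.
buggy=0 correct=3

`(lane % 4) + 8*((i/2) % 2)`[12,0]⇒0
L=12⇒gr=12>>2=3, th=12&3=0
[0]⇒row 3+0=3  col 0·2+0=0
row: 0 vs 3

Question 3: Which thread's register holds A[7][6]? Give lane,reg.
31,0

r=7⇒gr=7,Rb=0  c=6⇒th=3,odd=0
L=7*4+3=31  i=0*2+0=0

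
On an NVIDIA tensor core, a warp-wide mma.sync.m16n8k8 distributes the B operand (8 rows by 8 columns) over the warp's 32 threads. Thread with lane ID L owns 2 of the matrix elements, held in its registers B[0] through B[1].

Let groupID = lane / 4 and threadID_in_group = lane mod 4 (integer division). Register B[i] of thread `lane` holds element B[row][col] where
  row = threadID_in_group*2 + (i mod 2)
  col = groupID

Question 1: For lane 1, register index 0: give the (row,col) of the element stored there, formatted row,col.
2,0

1: gid=0,tid=1
[0] (1*2+0,0) = (2,0)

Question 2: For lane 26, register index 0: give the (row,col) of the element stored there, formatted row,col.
4,6

26: gr=6,th=2
[0] (2*2+0,6) = (4,6)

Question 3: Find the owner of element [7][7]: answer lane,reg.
c: 7->gid=7  r: 7->tid=3,i&1=1
L=7*4+3=31  i=1=1

31,1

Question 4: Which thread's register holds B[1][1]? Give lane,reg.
c=1->g=1  r=1->t=0,b0=1
L=1*4+0=4  i=1=1

4,1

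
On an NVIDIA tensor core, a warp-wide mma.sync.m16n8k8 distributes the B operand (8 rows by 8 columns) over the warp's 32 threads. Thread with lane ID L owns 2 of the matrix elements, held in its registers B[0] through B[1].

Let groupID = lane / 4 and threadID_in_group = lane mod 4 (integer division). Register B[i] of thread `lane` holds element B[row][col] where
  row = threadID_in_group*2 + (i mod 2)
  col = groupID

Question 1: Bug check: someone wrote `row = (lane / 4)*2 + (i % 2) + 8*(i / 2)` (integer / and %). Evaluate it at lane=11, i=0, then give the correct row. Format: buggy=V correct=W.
`(lane / 4)*2 + (i % 2) + 8*(i / 2)`[11,0]->4
lane 11: g=2 (11/4), t=3 (11%4)
i=0: r=3*2+0=6, c=g=2
row: 4 vs 6

buggy=4 correct=6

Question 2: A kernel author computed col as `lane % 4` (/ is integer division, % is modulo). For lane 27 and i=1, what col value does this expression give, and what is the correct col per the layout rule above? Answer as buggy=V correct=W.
buggy=3 correct=6

`lane % 4`[27,1]→3
lane 27→27/4=6, 27 mod 4=3
i=1  r:2·3+1→7  c:6
col: 3 vs 6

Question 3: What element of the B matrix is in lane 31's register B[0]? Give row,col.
6,7

L=31->g=31>>2=7, t=31&3=3
[0]->row 3·2+0=6  col g=7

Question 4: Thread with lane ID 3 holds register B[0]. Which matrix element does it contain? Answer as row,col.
L=3⇒gr=3>>2=0, th=3&3=3
[0]⇒row 3·2+0=6  col gr=0

6,0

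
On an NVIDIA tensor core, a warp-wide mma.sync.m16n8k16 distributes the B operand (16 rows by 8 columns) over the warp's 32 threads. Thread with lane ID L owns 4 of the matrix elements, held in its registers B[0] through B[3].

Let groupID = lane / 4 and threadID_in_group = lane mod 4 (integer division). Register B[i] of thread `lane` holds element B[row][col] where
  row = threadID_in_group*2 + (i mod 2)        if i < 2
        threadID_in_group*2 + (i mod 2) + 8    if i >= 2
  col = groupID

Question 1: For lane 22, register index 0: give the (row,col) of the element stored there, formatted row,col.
4,5

L=22->g=22>>2=5, t=22&3=2
[0]->row 2·2+0+0=4  col g=5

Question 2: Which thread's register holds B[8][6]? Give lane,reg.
c: 6->gid=6  r: 8->r8=1,tid=0,i&1=0
L=6*4+0=24  i=1*2+0=2

24,2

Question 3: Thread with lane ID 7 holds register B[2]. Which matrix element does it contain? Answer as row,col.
lane 7: gr=1 (7/4), th=3 (7%4)
i=2: r=3*2+0+8=14, c=gr=1

14,1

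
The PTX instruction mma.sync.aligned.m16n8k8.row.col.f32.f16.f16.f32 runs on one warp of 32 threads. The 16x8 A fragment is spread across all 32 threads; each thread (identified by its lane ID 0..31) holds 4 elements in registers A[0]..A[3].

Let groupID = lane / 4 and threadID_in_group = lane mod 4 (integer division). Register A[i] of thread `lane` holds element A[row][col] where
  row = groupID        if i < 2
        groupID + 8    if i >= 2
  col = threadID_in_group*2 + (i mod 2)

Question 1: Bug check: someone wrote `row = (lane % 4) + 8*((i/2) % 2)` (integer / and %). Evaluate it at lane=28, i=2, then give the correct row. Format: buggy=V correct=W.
buggy=8 correct=15

`(lane % 4) + 8*((i/2) % 2)`[28,2]->8
L=28->g=28>>2=7, t=28&3=0
[2]->row 7+8=15  col 0·2+0=0
row: 8 vs 15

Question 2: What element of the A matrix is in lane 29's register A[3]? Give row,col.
15,3

29: G=7,T=1
[3] (7+8,1*2+1) = (15,3)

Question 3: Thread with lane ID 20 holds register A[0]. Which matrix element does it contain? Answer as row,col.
L=20->gid=20>>2=5, tid=20&3=0
[0]->row 5+0=5  col 0·2+0=0

5,0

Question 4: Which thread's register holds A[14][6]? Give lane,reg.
r: 14->gid=6,r8=1  c: 6->tid=3,i&1=0
L=6*4+3=27  i=1*2+0=2

27,2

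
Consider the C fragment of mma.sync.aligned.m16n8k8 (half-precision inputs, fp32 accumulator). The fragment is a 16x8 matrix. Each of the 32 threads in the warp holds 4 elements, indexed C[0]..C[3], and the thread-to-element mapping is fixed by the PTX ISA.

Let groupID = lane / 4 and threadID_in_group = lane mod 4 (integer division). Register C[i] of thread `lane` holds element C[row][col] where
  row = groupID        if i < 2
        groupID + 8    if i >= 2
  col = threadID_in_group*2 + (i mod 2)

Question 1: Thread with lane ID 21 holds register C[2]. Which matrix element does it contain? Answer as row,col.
13,2

21: gr=5,th=1
[2] (5+8,1*2+0) = (13,2)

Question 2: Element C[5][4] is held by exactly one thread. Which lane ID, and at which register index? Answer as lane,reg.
22,0

r=5->g=5,rb=0  c=4->t=2,b0=0
L=5*4+2=22  i=0*2+0=0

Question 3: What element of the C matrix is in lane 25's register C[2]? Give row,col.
14,2

lane 25: gid=6 (25/4), tid=1 (25%4)
i=2: r=6+8=14, c=1*2+0=2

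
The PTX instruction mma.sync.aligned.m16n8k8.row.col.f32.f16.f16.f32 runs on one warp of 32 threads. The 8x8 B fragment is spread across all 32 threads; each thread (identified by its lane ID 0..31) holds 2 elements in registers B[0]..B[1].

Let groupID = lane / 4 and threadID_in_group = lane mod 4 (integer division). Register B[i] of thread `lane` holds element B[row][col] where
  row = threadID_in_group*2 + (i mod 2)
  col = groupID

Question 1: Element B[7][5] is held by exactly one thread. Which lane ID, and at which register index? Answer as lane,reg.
23,1

c:5=>grp=5  r:7=>tig=3,lo=1
L=5*4+3=23  i=1=1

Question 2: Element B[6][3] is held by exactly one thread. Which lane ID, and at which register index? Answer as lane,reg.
15,0

c=3⇒gr=3  r=6⇒th=3,odd=0
L=3*4+3=15  i=0=0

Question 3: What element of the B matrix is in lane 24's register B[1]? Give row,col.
1,6

lane 24: grp=6 (24/4), tig=0 (24%4)
i=1: r=0*2+1=1, c=grp=6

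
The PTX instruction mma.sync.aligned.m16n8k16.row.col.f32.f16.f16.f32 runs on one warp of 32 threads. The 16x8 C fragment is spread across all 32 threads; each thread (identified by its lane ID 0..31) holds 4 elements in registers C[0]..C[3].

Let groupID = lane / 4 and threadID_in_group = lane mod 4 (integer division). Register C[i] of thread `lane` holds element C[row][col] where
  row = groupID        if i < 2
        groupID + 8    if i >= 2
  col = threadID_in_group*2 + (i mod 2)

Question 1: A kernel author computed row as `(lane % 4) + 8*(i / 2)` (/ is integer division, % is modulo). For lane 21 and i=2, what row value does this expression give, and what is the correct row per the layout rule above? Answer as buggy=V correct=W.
buggy=9 correct=13

`(lane % 4) + 8*(i / 2)`[21,2]->9
lane 21: g=5 (21/4), t=1 (21%4)
i=2: r=5+8=13, c=1*2+0=2
row: 9 vs 13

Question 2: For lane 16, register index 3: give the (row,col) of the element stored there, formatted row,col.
12,1

lane 16->16/4=4, 16 mod 4=0
i=3  r:4+8->12  c:2·0+1->1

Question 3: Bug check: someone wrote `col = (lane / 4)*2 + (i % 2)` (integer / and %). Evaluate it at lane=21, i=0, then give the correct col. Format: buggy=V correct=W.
buggy=10 correct=2

`(lane / 4)*2 + (i % 2)`[21,0]->10
lane 21->21/4=5, 21 mod 4=1
i=0  r:5+0->5  c:2·1+0->2
col: 10 vs 2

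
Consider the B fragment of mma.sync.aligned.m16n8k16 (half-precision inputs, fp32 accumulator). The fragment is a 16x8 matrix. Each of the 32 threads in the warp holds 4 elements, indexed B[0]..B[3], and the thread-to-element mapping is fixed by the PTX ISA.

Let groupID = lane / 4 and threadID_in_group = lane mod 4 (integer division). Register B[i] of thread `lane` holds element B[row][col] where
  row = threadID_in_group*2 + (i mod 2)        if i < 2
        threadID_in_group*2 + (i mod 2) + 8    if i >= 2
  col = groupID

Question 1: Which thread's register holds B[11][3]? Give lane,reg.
13,3

c=3→G=3  r=11→rhi=1,T=1,p=1
L=3*4+1=13  i=1*2+1=3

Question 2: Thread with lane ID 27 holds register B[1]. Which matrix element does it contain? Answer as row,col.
7,6

lane 27⇒27/4=6, 27 mod 4=3
i=1  r:2·3+1+0⇒7  c:6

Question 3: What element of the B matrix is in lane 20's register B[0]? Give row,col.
0,5

lane 20: grp=5 (20/4), tig=0 (20%4)
i=0: r=0*2+0+0=0, c=grp=5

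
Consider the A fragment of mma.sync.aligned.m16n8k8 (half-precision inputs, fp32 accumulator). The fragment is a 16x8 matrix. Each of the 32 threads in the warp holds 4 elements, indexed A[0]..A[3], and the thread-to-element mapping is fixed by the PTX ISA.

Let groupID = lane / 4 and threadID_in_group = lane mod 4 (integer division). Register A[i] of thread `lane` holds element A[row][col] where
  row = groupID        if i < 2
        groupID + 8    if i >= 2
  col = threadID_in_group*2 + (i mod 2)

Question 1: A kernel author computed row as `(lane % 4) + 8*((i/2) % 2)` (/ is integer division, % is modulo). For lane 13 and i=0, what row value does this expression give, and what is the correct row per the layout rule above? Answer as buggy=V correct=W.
buggy=1 correct=3

`(lane % 4) + 8*((i/2) % 2)`[13,0]->1
13: g=3,t=1
[0] (3+0,1*2+0) = (3,2)
row: 1 vs 3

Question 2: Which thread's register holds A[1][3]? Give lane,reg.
r: 1->gid=1,r8=0  c: 3->tid=1,i&1=1
L=1*4+1=5  i=0*2+1=1

5,1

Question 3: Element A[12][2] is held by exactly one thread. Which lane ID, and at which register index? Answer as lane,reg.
17,2

r: 12->gid=4,r8=1  c: 2->tid=1,i&1=0
L=4*4+1=17  i=1*2+0=2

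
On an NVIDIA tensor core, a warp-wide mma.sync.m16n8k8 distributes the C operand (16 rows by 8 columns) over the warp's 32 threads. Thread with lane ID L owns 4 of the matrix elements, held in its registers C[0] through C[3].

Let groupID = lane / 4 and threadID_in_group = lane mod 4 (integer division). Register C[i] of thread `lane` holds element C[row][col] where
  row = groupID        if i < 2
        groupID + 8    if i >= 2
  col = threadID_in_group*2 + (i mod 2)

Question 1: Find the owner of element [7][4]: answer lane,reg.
r=7⇒gr=7,Rb=0  c=4⇒th=2,odd=0
L=7*4+2=30  i=0*2+0=0

30,0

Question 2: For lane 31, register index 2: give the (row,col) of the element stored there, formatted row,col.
15,6

lane 31: G=7 (31/4), T=3 (31%4)
i=2: r=7+8=15, c=3*2+0=6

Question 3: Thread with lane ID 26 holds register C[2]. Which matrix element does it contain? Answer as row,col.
26: gr=6,th=2
[2] (6+8,2*2+0) = (14,4)

14,4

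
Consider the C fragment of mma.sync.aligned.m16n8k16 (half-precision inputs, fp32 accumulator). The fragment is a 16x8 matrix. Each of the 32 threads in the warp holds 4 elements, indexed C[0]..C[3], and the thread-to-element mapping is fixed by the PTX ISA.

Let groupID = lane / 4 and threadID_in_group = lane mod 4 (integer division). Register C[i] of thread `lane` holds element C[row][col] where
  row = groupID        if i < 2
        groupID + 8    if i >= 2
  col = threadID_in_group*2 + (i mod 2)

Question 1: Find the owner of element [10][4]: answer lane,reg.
r=10⇒gr=2,Rb=1  c=4⇒th=2,odd=0
L=2*4+2=10  i=1*2+0=2

10,2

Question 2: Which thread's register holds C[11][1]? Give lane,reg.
r=11->g=3,rb=1  c=1->t=0,b0=1
L=3*4+0=12  i=1*2+1=3

12,3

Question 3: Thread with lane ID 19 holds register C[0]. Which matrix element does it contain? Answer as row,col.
4,6

lane 19: gr=4 (19/4), th=3 (19%4)
i=0: r=4+0=4, c=3*2+0=6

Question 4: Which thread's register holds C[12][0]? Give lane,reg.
16,2

r: 12->gid=4,r8=1  c: 0->tid=0,i&1=0
L=4*4+0=16  i=1*2+0=2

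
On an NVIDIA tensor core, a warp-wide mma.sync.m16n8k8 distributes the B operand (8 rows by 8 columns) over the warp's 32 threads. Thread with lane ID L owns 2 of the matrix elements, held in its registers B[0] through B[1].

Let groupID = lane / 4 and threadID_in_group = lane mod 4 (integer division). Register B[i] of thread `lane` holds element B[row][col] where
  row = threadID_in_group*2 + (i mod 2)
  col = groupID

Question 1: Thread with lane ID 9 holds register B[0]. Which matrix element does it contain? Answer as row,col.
2,2

9: gr=2,th=1
[0] (1*2+0,2) = (2,2)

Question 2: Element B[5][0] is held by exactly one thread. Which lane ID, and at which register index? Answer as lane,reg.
2,1

c:0=>grp=0  r:5=>tig=2,lo=1
L=0*4+2=2  i=1=1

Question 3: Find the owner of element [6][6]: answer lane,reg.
c=6⇒gr=6  r=6⇒th=3,odd=0
L=6*4+3=27  i=0=0

27,0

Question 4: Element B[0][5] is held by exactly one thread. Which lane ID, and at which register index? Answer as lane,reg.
c:5=>grp=5  r:0=>tig=0,lo=0
L=5*4+0=20  i=0=0

20,0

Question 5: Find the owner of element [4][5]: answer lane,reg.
22,0

c=5->g=5  r=4->t=2,b0=0
L=5*4+2=22  i=0=0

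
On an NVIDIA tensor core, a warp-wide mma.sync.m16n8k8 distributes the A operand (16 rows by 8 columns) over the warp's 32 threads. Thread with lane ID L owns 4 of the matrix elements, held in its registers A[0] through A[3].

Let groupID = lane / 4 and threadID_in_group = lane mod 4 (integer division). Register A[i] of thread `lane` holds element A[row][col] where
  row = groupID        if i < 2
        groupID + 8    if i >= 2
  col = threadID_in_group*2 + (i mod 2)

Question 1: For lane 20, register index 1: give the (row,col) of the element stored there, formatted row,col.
5,1

L=20->g=20>>2=5, t=20&3=0
[1]->row 5+0=5  col 0·2+1=1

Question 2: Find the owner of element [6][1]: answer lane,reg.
r=6→G=6,rhi=0  c=1→T=0,p=1
L=6*4+0=24  i=0*2+1=1

24,1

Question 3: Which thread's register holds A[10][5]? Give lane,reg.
r=10⇒gr=2,Rb=1  c=5⇒th=2,odd=1
L=2*4+2=10  i=1*2+1=3

10,3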